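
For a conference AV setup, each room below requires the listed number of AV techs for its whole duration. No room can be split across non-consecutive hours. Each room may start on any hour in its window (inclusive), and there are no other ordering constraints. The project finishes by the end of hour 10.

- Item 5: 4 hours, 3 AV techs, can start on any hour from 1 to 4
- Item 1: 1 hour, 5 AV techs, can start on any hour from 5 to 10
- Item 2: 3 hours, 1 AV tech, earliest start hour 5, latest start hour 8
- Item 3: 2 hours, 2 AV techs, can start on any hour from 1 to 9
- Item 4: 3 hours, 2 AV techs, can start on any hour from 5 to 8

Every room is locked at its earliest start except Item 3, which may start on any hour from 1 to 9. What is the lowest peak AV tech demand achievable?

Item 3@1: h1:5  h2:5  h3:3  h4:3  h5:8  h6:3  h7:3  h8:0  h9:0  h10:0 → peak 8
Item 3@2: h1:3  h2:5  h3:5  h4:3  h5:8  h6:3  h7:3  h8:0  h9:0  h10:0 → peak 8
Item 3@3: h1:3  h2:3  h3:5  h4:5  h5:8  h6:3  h7:3  h8:0  h9:0  h10:0 → peak 8
Item 3@4: h1:3  h2:3  h3:3  h4:5  h5:10  h6:3  h7:3  h8:0  h9:0  h10:0 → peak 10
Item 3@5: h1:3  h2:3  h3:3  h4:3  h5:10  h6:5  h7:3  h8:0  h9:0  h10:0 → peak 10
Item 3@6: h1:3  h2:3  h3:3  h4:3  h5:8  h6:5  h7:5  h8:0  h9:0  h10:0 → peak 8
Item 3@7: h1:3  h2:3  h3:3  h4:3  h5:8  h6:3  h7:5  h8:2  h9:0  h10:0 → peak 8
Item 3@8: h1:3  h2:3  h3:3  h4:3  h5:8  h6:3  h7:3  h8:2  h9:2  h10:0 → peak 8
Item 3@9: h1:3  h2:3  h3:3  h4:3  h5:8  h6:3  h7:3  h8:0  h9:2  h10:2 → peak 8
Best is Item 3@1, peak 8.

8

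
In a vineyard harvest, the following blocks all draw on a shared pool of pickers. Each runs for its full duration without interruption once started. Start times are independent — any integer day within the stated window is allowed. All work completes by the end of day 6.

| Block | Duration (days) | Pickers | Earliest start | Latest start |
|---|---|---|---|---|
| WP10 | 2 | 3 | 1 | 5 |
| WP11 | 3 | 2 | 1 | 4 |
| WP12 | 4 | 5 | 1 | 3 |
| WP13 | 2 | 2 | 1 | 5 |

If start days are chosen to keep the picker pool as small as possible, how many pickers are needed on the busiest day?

Early-start (WP10@1, WP11@1, WP12@1, WP13@1) gives peak 12: d1:12  d2:12  d3:7  d4:5  d5:0  d6:0.
Shift WP12→3.
Schedule WP10@1, WP11@1, WP12@3, WP13@1: d1:7  d2:7  d3:7  d4:5  d5:5  d6:5 — peak 7.

7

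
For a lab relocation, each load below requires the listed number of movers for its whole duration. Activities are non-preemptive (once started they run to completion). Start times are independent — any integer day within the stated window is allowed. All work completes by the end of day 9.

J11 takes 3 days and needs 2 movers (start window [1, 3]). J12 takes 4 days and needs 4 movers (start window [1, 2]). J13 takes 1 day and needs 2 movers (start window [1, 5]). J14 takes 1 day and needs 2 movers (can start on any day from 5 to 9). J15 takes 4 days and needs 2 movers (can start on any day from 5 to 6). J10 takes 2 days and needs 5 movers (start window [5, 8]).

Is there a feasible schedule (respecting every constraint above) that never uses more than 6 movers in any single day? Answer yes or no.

no

The minimum achievable peak is 7; 6 < 7, so no feasible schedule stays within the cap.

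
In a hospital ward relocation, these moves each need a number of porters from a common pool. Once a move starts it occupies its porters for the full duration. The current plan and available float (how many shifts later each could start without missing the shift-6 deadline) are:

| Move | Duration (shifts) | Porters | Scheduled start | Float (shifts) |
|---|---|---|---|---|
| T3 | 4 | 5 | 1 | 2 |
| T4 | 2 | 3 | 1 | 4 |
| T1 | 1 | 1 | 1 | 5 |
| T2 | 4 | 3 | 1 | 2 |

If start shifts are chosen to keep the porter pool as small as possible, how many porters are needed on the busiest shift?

8

Early-start (T3@1, T4@1, T1@1, T2@1) gives peak 12: s1:12  s2:11  s3:8  s4:8  s5:0  s6:0.
Shift T1→5, T2→3.
Schedule T3@1, T4@1, T1@5, T2@3: s1:8  s2:8  s3:8  s4:8  s5:4  s6:3 — peak 8.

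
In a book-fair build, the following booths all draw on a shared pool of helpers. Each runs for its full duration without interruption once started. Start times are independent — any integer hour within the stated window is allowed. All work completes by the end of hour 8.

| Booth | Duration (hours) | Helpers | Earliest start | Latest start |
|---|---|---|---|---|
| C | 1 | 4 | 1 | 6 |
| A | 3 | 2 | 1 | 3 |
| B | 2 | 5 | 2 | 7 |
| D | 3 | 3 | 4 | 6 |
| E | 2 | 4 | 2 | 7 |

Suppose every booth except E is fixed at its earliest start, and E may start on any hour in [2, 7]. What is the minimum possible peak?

E@2: h1:6  h2:11  h3:11  h4:3  h5:3  h6:3  h7:0  h8:0 → peak 11
E@3: h1:6  h2:7  h3:11  h4:7  h5:3  h6:3  h7:0  h8:0 → peak 11
E@4: h1:6  h2:7  h3:7  h4:7  h5:7  h6:3  h7:0  h8:0 → peak 7
E@5: h1:6  h2:7  h3:7  h4:3  h5:7  h6:7  h7:0  h8:0 → peak 7
E@6: h1:6  h2:7  h3:7  h4:3  h5:3  h6:7  h7:4  h8:0 → peak 7
E@7: h1:6  h2:7  h3:7  h4:3  h5:3  h6:3  h7:4  h8:4 → peak 7
Best is E@4, peak 7.

7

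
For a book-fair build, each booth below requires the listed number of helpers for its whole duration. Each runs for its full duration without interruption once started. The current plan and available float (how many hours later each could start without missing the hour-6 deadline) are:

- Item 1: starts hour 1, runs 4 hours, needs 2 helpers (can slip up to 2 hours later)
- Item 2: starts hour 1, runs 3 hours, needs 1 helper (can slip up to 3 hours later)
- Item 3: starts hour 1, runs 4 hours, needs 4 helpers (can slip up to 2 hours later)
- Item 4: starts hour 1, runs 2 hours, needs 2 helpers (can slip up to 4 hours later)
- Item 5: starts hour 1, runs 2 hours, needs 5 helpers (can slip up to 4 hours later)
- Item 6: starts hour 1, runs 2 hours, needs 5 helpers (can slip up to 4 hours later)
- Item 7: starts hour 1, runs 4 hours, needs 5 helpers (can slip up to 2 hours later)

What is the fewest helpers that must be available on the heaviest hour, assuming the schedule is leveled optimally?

12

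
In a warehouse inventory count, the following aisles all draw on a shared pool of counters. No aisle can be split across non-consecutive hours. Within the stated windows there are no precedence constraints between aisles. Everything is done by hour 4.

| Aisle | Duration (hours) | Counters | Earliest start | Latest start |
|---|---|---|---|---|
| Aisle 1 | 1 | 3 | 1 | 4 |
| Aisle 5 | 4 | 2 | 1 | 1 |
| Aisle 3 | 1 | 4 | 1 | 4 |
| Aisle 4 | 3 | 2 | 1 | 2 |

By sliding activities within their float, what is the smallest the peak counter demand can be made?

Early-start (Aisle 1@1, Aisle 5@1, Aisle 3@1, Aisle 4@1) gives peak 11: h1:11  h2:4  h3:4  h4:2.
Shift Aisle 3→4.
Schedule Aisle 1@1, Aisle 5@1, Aisle 3@4, Aisle 4@1: h1:7  h2:4  h3:4  h4:6 — peak 7.

7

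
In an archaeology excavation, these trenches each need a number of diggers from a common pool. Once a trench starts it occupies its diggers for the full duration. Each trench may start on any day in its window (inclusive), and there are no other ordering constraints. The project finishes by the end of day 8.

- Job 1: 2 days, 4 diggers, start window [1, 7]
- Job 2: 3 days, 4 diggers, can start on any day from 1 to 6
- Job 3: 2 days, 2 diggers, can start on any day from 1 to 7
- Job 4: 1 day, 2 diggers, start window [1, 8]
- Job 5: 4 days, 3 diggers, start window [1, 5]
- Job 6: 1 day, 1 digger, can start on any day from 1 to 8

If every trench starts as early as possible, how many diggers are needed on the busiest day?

16

Early-start schedule: Job 1@1, Job 2@1, Job 3@1, Job 4@1, Job 5@1, Job 6@1.
Load per day: day 1: 16, day 2: 13, day 3: 7, day 4: 3, day 5: 0, day 6: 0, day 7: 0, day 8: 0.
Peak is 16.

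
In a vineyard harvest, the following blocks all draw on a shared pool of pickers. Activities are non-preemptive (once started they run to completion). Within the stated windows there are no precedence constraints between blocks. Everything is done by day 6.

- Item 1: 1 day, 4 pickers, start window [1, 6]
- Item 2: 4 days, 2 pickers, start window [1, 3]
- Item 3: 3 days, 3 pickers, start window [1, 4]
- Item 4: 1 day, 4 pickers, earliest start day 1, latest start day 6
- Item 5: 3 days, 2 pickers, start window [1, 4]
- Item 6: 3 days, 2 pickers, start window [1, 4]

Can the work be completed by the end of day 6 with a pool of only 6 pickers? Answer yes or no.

no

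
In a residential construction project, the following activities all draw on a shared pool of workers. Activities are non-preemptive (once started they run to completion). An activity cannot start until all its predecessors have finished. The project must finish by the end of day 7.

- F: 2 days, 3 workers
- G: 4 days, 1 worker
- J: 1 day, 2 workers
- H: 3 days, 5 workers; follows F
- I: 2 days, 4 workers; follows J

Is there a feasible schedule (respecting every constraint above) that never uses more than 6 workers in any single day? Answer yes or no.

yes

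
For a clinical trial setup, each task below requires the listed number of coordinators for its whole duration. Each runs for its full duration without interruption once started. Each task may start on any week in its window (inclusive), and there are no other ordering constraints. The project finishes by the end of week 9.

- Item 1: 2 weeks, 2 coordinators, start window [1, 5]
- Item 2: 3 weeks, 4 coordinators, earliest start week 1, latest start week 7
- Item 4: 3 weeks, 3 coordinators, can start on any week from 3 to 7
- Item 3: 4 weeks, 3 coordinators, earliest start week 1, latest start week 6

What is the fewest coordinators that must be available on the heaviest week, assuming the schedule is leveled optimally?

6

Early-start (Item 1@1, Item 2@1, Item 4@3, Item 3@1) gives peak 10: w1:9  w2:9  w3:10  w4:6  w5:3  w6:0  w7:0  w8:0  w9:0.
Shift Item 4→4, Item 3→4.
Schedule Item 1@1, Item 2@1, Item 4@4, Item 3@4: w1:6  w2:6  w3:4  w4:6  w5:6  w6:6  w7:3  w8:0  w9:0 — peak 6.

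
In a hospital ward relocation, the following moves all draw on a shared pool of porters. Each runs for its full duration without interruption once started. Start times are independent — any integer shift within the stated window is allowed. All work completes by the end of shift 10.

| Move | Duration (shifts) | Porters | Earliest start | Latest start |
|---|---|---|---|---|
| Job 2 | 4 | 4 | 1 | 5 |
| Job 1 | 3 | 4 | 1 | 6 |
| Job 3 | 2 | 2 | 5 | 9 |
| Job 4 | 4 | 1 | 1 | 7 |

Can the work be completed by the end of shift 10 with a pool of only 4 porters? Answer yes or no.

The minimum achievable peak is 5; 4 < 5, so no feasible schedule stays within the cap.

no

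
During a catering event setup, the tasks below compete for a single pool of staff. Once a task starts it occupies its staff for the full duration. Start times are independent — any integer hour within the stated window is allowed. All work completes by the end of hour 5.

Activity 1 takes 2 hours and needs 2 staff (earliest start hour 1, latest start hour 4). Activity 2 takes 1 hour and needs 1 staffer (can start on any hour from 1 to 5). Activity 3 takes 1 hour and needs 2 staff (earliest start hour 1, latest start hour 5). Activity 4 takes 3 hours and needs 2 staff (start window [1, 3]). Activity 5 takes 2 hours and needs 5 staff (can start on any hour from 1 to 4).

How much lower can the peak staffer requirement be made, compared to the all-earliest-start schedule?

Early-start peak: h1:12  h2:9  h3:2  h4:0  h5:0 ⇒ 12.
Leveled (Activity 1@1, Activity 2@1, Activity 3@3, Activity 4@1, Activity 5@4): h1:5  h2:4  h3:4  h4:5  h5:5 ⇒ 5.
Reduction 12 − 5 = 7.

7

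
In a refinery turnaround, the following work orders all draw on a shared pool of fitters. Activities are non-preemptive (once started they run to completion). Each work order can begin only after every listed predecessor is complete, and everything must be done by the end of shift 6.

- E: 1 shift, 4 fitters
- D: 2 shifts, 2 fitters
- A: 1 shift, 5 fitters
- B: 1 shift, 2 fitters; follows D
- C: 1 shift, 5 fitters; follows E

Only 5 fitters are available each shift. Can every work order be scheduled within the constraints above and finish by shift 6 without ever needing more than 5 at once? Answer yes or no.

yes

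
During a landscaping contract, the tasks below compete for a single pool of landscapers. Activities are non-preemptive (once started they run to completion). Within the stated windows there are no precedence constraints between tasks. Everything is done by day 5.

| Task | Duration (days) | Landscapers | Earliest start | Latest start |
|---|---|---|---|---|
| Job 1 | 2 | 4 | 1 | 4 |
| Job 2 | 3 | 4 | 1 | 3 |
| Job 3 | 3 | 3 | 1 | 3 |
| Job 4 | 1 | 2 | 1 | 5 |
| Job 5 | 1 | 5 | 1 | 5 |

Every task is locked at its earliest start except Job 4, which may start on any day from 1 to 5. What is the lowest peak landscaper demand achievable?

Job 4@1: d1:18  d2:11  d3:7  d4:0  d5:0 → peak 18
Job 4@2: d1:16  d2:13  d3:7  d4:0  d5:0 → peak 16
Job 4@3: d1:16  d2:11  d3:9  d4:0  d5:0 → peak 16
Job 4@4: d1:16  d2:11  d3:7  d4:2  d5:0 → peak 16
Job 4@5: d1:16  d2:11  d3:7  d4:0  d5:2 → peak 16
Best is Job 4@2, peak 16.

16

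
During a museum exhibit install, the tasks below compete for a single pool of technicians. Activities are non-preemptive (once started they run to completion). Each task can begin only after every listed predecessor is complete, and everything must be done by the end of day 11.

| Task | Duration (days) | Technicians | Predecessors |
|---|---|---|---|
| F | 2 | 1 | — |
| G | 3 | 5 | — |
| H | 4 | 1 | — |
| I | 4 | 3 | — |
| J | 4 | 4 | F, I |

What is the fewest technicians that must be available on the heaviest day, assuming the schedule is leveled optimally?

Early-start (F@1, G@1, H@1, I@1, J@5) gives peak 10: d1:10  d2:10  d3:9  d4:4  d5:4  d6:4  d7:4  d8:4  d9:0  d10:0  d11:0.
Shift G→5, J→8.
Schedule F@1, G@5, H@1, I@1, J@8: d1:5  d2:5  d3:4  d4:4  d5:5  d6:5  d7:5  d8:4  d9:4  d10:4  d11:4 — peak 5.
Total technician-days = 49 over 11 days ⇒ peak ≥ ⌈49/11⌉ = 5, so 5 is optimal.

5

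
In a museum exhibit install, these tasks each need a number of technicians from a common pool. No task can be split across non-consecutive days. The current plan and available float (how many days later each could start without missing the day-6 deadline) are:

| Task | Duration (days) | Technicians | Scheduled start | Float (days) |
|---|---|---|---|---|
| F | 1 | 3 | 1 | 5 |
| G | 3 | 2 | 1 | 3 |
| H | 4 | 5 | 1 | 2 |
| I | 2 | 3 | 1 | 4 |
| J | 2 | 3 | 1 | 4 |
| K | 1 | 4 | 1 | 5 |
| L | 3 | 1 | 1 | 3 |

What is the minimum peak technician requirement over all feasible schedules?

9

Early-start (F@1, G@1, H@1, I@1, J@1, K@1, L@1) gives peak 21: d1:21  d2:14  d3:8  d4:5  d5:0  d6:0.
Shift H→3, J→4, K→2, L→3.
Schedule F@1, G@1, H@3, I@1, J@4, K@2, L@3: d1:8  d2:9  d3:8  d4:9  d5:9  d6:5 — peak 9.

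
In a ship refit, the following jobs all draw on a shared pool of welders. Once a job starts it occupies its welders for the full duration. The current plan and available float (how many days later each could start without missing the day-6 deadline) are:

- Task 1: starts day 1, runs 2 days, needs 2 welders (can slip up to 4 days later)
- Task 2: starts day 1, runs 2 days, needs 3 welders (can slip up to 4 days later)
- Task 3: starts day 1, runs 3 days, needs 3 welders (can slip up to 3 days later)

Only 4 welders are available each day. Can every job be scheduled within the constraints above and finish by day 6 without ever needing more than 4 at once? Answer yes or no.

The minimum achievable peak is 5; 4 < 5, so no feasible schedule stays within the cap.

no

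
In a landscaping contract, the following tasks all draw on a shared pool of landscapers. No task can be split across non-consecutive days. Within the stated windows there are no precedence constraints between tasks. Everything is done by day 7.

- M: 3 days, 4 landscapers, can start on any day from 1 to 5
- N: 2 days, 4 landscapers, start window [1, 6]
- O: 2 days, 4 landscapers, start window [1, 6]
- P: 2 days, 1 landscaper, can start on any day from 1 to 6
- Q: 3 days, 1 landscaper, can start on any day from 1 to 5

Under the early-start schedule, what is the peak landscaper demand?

Early-start schedule: M@1, N@1, O@1, P@1, Q@1.
Load per day: day 1: 14, day 2: 14, day 3: 5, day 4: 0, day 5: 0, day 6: 0, day 7: 0.
Peak is 14.

14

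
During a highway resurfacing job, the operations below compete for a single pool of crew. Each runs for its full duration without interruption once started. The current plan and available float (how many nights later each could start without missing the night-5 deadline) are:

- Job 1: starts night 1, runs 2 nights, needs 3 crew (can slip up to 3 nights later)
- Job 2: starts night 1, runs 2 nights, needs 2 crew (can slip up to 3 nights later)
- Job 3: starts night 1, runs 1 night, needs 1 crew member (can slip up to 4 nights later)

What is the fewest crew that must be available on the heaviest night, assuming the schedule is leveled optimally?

3

Early-start (Job 1@1, Job 2@1, Job 3@1) gives peak 6: n1:6  n2:5  n3:0  n4:0  n5:0.
Shift Job 2→3, Job 3→3.
Schedule Job 1@1, Job 2@3, Job 3@3: n1:3  n2:3  n3:3  n4:2  n5:0 — peak 3.
Total crew member-nights = 11 over 5 nights ⇒ peak ≥ ⌈11/5⌉ = 3, so 3 is optimal.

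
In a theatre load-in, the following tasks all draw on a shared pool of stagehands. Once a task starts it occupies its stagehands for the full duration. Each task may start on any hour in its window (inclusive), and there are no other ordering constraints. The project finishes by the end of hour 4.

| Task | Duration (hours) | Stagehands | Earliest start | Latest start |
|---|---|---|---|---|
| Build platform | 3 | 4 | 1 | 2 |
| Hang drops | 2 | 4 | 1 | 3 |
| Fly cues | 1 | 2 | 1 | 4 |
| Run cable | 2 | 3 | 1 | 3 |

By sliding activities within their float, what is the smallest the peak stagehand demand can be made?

8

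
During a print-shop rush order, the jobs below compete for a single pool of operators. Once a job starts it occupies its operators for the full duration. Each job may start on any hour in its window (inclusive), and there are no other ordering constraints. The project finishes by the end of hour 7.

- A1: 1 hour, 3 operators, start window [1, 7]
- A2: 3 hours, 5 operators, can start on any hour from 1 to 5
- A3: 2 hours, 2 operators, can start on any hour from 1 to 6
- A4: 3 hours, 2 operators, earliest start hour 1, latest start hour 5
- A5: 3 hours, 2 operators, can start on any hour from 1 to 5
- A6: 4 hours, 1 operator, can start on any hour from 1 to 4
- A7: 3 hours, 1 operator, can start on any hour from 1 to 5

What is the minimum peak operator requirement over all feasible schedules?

7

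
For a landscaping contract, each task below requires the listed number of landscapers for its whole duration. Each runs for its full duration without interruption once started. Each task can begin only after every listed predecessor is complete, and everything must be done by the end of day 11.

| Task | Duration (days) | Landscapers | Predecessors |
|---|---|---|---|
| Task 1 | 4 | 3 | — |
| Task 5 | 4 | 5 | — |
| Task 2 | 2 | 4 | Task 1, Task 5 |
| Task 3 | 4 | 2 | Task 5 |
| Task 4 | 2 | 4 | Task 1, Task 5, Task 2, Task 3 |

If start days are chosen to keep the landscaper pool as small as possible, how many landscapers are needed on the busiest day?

8

Schedule Task 1@1, Task 5@1, Task 2@5, Task 3@5, Task 4@9: d1:8  d2:8  d3:8  d4:8  d5:6  d6:6  d7:2  d8:2  d9:4  d10:4  d11:0 — peak 8.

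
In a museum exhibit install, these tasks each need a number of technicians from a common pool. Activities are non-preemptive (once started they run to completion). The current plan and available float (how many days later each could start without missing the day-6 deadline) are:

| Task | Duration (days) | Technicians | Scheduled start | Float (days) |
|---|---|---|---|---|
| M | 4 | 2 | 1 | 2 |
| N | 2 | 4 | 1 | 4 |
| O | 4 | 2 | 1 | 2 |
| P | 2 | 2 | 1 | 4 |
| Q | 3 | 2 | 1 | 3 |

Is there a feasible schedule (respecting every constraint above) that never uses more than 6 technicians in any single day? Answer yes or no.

Schedule M@1, N@1, O@3, P@5, Q@3: d1:6  d2:6  d3:6  d4:6  d5:6  d6:4 — peak 6 ≤ 6.

yes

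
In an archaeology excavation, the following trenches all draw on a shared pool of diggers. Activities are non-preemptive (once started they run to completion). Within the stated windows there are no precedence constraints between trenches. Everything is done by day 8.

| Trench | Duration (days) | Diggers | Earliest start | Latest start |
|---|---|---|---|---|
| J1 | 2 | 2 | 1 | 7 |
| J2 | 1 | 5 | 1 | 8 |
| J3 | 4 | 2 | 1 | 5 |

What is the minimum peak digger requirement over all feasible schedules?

5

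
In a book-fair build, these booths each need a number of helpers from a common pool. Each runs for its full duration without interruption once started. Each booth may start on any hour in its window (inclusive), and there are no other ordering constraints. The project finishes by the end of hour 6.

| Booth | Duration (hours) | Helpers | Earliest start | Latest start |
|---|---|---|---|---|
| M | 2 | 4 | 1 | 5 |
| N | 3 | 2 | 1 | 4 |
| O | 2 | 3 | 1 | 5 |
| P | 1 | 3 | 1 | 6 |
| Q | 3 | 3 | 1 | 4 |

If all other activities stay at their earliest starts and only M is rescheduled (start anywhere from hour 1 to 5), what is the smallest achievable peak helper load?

M@1: h1:15  h2:12  h3:5  h4:0  h5:0  h6:0 → peak 15
M@2: h1:11  h2:12  h3:9  h4:0  h5:0  h6:0 → peak 12
M@3: h1:11  h2:8  h3:9  h4:4  h5:0  h6:0 → peak 11
M@4: h1:11  h2:8  h3:5  h4:4  h5:4  h6:0 → peak 11
M@5: h1:11  h2:8  h3:5  h4:0  h5:4  h6:4 → peak 11
Best is M@3, peak 11.

11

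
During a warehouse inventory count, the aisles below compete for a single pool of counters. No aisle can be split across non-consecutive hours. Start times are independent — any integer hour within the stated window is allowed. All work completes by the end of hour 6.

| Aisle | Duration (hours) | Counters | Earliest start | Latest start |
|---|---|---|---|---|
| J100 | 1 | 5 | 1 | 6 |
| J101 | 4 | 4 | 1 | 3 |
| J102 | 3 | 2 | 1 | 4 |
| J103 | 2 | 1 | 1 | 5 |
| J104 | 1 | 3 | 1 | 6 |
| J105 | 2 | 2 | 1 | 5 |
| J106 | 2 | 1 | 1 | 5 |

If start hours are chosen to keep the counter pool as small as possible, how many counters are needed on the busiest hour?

7

Early-start (J100@1, J101@1, J102@1, J103@1, J104@1, J105@1, J106@1) gives peak 18: h1:18  h2:10  h3:6  h4:4  h5:0  h6:0.
Shift J101→2, J103→2, J104→4, J105→5, J106→5.
Schedule J100@1, J101@2, J102@1, J103@2, J104@4, J105@5, J106@5: h1:7  h2:7  h3:7  h4:7  h5:7  h6:3 — peak 7.
Total counter-hours = 38 over 6 hours ⇒ peak ≥ ⌈38/6⌉ = 7, so 7 is optimal.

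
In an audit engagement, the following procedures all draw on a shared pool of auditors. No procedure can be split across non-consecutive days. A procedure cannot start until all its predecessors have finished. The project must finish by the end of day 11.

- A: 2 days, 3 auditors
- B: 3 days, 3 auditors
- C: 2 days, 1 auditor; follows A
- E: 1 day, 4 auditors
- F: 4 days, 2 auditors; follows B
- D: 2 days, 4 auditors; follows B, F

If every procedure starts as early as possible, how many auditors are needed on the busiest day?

10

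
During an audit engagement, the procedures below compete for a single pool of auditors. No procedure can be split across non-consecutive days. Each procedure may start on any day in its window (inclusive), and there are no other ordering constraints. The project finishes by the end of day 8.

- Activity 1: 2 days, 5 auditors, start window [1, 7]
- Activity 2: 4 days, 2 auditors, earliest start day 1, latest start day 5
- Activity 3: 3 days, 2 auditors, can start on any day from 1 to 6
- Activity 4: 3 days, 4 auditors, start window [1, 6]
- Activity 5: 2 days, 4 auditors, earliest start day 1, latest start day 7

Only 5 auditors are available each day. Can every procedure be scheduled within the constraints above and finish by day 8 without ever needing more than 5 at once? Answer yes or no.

no

Total auditor-days = 44; over 8 days the average is 44/8 > 5, so some day must exceed 5.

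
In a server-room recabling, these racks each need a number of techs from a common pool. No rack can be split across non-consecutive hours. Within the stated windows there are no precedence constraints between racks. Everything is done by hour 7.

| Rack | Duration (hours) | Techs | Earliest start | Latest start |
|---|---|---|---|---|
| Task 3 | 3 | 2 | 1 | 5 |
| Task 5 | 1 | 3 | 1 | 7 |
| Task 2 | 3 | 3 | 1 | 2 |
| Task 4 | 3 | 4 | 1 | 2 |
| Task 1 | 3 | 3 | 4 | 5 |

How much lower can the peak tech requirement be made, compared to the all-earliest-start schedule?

5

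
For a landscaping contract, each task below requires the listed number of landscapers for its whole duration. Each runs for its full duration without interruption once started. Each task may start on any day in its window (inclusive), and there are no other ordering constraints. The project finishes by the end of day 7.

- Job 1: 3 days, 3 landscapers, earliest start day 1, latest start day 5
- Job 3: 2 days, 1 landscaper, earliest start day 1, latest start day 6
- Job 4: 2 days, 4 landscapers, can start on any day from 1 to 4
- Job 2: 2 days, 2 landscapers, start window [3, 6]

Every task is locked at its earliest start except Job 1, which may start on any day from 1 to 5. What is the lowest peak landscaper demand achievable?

5

Job 1@1: d1:8  d2:8  d3:5  d4:2  d5:0  d6:0  d7:0 → peak 8
Job 1@2: d1:5  d2:8  d3:5  d4:5  d5:0  d6:0  d7:0 → peak 8
Job 1@3: d1:5  d2:5  d3:5  d4:5  d5:3  d6:0  d7:0 → peak 5
Job 1@4: d1:5  d2:5  d3:2  d4:5  d5:3  d6:3  d7:0 → peak 5
Job 1@5: d1:5  d2:5  d3:2  d4:2  d5:3  d6:3  d7:3 → peak 5
Best is Job 1@3, peak 5.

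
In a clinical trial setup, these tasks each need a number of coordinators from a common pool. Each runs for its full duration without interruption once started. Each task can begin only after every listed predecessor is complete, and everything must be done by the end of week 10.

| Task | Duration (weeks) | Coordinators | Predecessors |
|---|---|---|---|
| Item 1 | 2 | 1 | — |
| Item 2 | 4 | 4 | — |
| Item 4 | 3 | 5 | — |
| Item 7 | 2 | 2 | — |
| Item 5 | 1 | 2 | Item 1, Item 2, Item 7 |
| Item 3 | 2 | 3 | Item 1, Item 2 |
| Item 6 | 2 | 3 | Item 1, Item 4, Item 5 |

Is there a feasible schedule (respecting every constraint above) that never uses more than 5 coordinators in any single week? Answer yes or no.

Total coordinator-weeks = 51; over 10 weeks the average is 51/10 > 5, so some week must exceed 5.

no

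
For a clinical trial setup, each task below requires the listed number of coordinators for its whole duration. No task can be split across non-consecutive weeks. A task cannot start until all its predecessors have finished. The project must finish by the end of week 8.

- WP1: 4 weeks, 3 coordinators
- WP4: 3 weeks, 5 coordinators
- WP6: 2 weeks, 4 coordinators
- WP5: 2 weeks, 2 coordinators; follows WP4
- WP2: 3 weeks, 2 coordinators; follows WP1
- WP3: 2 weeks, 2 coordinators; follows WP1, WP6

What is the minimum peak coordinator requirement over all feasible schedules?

8

Early-start (WP1@1, WP4@1, WP6@1, WP5@4, WP2@5, WP3@5) gives peak 12: w1:12  w2:12  w3:8  w4:5  w5:6  w6:4  w7:2  w8:0.
Shift WP6→4, WP5→5, WP3→6.
Schedule WP1@1, WP4@1, WP6@4, WP5@5, WP2@5, WP3@6: w1:8  w2:8  w3:8  w4:7  w5:8  w6:6  w7:4  w8:0 — peak 8.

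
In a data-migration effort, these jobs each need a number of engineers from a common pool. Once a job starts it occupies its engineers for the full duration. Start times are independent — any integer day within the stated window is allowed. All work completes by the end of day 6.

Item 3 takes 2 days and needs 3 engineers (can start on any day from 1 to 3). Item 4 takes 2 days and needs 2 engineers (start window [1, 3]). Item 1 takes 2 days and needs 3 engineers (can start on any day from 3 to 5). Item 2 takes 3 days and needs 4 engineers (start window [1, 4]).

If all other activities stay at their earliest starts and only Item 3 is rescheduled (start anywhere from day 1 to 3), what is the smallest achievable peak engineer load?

9

Item 3@1: d1:9  d2:9  d3:7  d4:3  d5:0  d6:0 → peak 9
Item 3@2: d1:6  d2:9  d3:10  d4:3  d5:0  d6:0 → peak 10
Item 3@3: d1:6  d2:6  d3:10  d4:6  d5:0  d6:0 → peak 10
Best is Item 3@1, peak 9.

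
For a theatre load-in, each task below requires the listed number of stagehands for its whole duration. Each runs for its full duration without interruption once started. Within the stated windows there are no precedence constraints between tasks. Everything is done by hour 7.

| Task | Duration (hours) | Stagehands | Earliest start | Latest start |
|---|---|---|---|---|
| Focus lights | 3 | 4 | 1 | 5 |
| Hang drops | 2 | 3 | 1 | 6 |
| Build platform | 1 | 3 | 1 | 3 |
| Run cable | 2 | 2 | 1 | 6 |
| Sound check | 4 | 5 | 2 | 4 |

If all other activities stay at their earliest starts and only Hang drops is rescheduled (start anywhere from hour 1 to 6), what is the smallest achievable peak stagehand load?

11

Hang drops@1: h1:12  h2:14  h3:9  h4:5  h5:5  h6:0  h7:0 → peak 14
Hang drops@2: h1:9  h2:14  h3:12  h4:5  h5:5  h6:0  h7:0 → peak 14
Hang drops@3: h1:9  h2:11  h3:12  h4:8  h5:5  h6:0  h7:0 → peak 12
Hang drops@4: h1:9  h2:11  h3:9  h4:8  h5:8  h6:0  h7:0 → peak 11
Hang drops@5: h1:9  h2:11  h3:9  h4:5  h5:8  h6:3  h7:0 → peak 11
Hang drops@6: h1:9  h2:11  h3:9  h4:5  h5:5  h6:3  h7:3 → peak 11
Best is Hang drops@4, peak 11.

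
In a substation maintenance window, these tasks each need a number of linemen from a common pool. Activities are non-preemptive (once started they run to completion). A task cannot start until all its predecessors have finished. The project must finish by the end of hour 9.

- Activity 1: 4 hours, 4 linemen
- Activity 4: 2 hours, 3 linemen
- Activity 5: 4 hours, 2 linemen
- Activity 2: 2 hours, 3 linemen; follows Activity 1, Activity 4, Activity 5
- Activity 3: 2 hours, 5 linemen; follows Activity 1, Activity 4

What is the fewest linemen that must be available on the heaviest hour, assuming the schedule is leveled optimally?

Early-start (Activity 1@1, Activity 4@1, Activity 5@1, Activity 2@5, Activity 3@5) gives peak 9: h1:9  h2:9  h3:6  h4:6  h5:8  h6:8  h7:0  h8:0  h9:0.
Shift Activity 5→3, Activity 2→7.
Schedule Activity 1@1, Activity 4@1, Activity 5@3, Activity 2@7, Activity 3@5: h1:7  h2:7  h3:6  h4:6  h5:7  h6:7  h7:3  h8:3  h9:0 — peak 7.

7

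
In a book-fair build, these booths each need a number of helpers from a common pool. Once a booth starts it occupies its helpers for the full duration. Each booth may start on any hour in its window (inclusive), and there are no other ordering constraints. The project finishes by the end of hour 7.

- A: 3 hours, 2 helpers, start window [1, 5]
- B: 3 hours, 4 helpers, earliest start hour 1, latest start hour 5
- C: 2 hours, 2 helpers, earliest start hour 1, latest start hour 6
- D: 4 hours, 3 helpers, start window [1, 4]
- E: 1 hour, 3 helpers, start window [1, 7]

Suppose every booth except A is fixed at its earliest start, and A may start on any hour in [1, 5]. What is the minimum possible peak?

A@1: h1:14  h2:11  h3:9  h4:3  h5:0  h6:0  h7:0 → peak 14
A@2: h1:12  h2:11  h3:9  h4:5  h5:0  h6:0  h7:0 → peak 12
A@3: h1:12  h2:9  h3:9  h4:5  h5:2  h6:0  h7:0 → peak 12
A@4: h1:12  h2:9  h3:7  h4:5  h5:2  h6:2  h7:0 → peak 12
A@5: h1:12  h2:9  h3:7  h4:3  h5:2  h6:2  h7:2 → peak 12
Best is A@2, peak 12.

12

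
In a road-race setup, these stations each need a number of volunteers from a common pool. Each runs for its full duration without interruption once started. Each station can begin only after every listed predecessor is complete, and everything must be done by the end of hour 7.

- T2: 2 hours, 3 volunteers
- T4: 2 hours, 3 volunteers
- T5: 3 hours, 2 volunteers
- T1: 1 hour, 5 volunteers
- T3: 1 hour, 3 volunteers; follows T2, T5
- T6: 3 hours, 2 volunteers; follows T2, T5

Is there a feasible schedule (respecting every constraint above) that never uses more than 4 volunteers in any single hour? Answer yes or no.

Total volunteer-hours = 32; over 7 hours the average is 32/7 > 4, so some hour must exceed 4.

no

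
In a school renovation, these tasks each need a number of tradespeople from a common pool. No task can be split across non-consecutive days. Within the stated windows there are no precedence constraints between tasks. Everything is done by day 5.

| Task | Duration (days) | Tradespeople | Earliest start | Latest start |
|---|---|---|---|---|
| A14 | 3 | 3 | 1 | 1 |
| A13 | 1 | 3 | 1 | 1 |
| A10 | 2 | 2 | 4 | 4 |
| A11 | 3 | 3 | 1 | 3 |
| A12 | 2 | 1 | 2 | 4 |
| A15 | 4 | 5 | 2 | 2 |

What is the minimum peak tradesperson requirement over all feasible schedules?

Early-start (A14@1, A13@1, A10@4, A11@1, A12@2, A15@2) gives peak 12: d1:9  d2:12  d3:12  d4:7  d5:7.
Shift A12→4.
Schedule A14@1, A13@1, A10@4, A11@1, A12@4, A15@2: d1:9  d2:11  d3:11  d4:8  d5:8 — peak 11.
No arrangement of the 9 feasible schedules does better.

11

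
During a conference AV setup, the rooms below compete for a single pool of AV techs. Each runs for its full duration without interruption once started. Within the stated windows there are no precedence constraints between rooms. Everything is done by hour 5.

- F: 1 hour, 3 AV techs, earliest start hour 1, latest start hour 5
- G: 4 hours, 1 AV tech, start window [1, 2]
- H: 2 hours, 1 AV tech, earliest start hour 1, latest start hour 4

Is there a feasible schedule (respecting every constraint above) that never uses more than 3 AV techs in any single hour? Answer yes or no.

yes

Schedule F@1, G@2, H@2: h1:3  h2:2  h3:2  h4:1  h5:1 — peak 3 ≤ 3.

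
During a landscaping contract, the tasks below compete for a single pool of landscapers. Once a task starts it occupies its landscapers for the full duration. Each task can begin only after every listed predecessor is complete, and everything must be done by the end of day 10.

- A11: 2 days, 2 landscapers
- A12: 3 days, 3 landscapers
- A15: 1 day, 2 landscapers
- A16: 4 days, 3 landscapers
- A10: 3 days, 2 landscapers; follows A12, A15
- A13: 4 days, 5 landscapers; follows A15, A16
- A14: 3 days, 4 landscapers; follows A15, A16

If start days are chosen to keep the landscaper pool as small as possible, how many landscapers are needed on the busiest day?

9

Early-start (A11@1, A12@1, A15@1, A16@1, A10@4, A13@5, A14@5) gives peak 11: d1:10  d2:8  d3:6  d4:5  d5:11  d6:11  d7:9  d8:5  d9:0  d10:0.
Shift A16→2, A13→6, A14→7.
Schedule A11@1, A12@1, A15@1, A16@2, A10@4, A13@6, A14@7: d1:7  d2:8  d3:6  d4:5  d5:5  d6:7  d7:9  d8:9  d9:9  d10:0 — peak 9.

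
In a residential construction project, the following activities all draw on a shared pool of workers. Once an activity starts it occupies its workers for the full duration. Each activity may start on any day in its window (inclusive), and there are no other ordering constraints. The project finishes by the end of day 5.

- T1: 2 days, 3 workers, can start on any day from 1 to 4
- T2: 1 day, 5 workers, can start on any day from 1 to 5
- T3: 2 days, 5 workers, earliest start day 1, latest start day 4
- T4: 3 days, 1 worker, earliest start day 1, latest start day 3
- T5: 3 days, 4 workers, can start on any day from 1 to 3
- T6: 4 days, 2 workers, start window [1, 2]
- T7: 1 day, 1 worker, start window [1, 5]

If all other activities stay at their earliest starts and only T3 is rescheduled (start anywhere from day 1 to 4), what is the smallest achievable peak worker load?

16

T3@1: d1:21  d2:15  d3:7  d4:2  d5:0 → peak 21
T3@2: d1:16  d2:15  d3:12  d4:2  d5:0 → peak 16
T3@3: d1:16  d2:10  d3:12  d4:7  d5:0 → peak 16
T3@4: d1:16  d2:10  d3:7  d4:7  d5:5 → peak 16
Best is T3@2, peak 16.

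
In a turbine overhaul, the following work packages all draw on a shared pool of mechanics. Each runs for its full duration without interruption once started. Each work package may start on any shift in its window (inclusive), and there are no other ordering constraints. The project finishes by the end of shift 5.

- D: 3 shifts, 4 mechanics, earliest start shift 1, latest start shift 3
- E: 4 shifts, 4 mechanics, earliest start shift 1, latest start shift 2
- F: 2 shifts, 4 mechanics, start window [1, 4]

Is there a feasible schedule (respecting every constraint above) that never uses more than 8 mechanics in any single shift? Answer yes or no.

yes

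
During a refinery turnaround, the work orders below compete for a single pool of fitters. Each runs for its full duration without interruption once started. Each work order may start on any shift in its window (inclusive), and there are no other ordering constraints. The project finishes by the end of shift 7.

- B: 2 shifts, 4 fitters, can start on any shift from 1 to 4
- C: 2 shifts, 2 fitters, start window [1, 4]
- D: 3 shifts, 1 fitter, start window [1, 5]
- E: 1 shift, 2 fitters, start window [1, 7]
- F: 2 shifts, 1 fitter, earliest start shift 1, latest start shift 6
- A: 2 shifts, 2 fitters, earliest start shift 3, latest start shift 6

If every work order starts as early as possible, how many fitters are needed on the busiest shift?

Early-start schedule: B@1, C@1, D@1, E@1, F@1, A@3.
Load per shift: shift 1: 10, shift 2: 8, shift 3: 3, shift 4: 2, shift 5: 0, shift 6: 0, shift 7: 0.
Peak is 10.

10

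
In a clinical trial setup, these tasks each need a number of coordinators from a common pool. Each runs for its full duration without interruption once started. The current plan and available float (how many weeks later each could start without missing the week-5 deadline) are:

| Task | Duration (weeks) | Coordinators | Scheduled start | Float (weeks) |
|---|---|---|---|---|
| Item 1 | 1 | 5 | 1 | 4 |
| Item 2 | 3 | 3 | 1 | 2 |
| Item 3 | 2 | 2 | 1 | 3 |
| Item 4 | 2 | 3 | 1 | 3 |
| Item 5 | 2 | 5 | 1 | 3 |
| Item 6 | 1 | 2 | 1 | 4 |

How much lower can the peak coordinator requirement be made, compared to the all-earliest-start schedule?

Early-start peak: w1:20  w2:13  w3:3  w4:0  w5:0 ⇒ 20.
Leveled (Item 1@1, Item 2@1, Item 3@2, Item 4@2, Item 5@4, Item 6@4): w1:8  w2:8  w3:8  w4:7  w5:5 ⇒ 8.
Reduction 20 − 8 = 12.

12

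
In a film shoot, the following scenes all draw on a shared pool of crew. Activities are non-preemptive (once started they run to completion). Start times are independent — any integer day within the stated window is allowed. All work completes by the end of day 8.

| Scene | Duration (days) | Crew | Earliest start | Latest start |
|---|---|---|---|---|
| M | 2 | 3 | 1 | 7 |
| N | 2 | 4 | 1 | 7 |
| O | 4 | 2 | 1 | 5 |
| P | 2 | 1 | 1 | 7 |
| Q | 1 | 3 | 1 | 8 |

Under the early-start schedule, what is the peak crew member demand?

Early-start schedule: M@1, N@1, O@1, P@1, Q@1.
Load per day: day 1: 13, day 2: 10, day 3: 2, day 4: 2, day 5: 0, day 6: 0, day 7: 0, day 8: 0.
Peak is 13.

13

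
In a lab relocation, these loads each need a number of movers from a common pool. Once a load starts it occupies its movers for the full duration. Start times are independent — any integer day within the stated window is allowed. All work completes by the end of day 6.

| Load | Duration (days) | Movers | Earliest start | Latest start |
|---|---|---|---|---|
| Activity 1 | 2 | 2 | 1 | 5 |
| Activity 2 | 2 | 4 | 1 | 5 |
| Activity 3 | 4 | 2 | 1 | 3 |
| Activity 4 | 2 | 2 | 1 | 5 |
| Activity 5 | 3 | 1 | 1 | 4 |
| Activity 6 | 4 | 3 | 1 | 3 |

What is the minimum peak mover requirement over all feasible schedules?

Early-start (Activity 1@1, Activity 2@1, Activity 3@1, Activity 4@1, Activity 5@1, Activity 6@1) gives peak 14: d1:14  d2:14  d3:6  d4:5  d5:0  d6:0.
Shift Activity 3→3, Activity 4→4, Activity 6→3.
Schedule Activity 1@1, Activity 2@1, Activity 3@3, Activity 4@4, Activity 5@1, Activity 6@3: d1:7  d2:7  d3:6  d4:7  d5:7  d6:5 — peak 7.
Total mover-days = 39 over 6 days ⇒ peak ≥ ⌈39/6⌉ = 7, so 7 is optimal.

7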